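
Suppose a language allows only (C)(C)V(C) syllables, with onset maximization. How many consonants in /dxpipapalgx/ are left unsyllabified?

Under (C)(C)V(C), the unsyllabifiable consonants are /d/, /g/, /x/ (at most one coda consonant is licensed; onsets may contain at most 2 consonants).

3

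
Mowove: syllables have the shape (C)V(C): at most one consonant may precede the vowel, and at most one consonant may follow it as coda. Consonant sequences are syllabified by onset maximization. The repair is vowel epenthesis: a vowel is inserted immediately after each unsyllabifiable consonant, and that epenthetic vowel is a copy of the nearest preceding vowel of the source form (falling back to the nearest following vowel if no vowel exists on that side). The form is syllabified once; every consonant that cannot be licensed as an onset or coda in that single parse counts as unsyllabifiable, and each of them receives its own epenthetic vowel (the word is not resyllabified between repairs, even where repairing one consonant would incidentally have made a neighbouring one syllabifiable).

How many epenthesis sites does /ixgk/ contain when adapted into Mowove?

The unsyllabifiable consonants are /g/, /k/; each receives one epenthetic vowel.

2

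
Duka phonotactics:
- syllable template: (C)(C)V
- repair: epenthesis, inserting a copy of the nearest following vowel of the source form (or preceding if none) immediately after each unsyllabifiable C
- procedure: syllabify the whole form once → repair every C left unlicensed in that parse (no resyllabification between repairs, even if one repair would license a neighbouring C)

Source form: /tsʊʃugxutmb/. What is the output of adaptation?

tsʊʃugxutumubu

Under (C)(C)V, the unsyllabifiable consonants are /t/, /m/, /b/ (no codas are permitted; onsets may contain at most 2 consonants).
Inserting the epenthetic vowel yields /t/ → /tu/, /m/ → /mu/, /b/ → /bu/.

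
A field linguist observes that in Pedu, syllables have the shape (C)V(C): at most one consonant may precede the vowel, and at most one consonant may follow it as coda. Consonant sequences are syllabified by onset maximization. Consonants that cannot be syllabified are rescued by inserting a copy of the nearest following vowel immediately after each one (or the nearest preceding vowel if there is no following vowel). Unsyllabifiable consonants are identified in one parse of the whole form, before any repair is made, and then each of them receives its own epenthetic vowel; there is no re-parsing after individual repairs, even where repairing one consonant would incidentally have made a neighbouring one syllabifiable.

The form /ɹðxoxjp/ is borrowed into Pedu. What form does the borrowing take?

The consonants /ɹ/, /ð/, /j/, /p/ cannot be parsed into a legal (C)V(C) syllable (at most one coda consonant is licensed; onsets are limited to one consonant).
Each unlicensed consonant becomes the onset of a new syllable: /ɹ/ → /ɹo/, /ð/ → /ðo/, /j/ → /jo/, /p/ → /po/.

ɹoðoxoxjopo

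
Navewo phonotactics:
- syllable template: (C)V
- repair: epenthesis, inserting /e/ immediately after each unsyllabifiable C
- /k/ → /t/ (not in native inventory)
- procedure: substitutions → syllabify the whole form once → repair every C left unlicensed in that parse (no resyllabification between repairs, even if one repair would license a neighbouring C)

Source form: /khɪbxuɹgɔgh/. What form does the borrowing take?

Substitution: /k/ → /t/, giving /thɪbxuɹgɔgh/.
The consonants /t/, /b/, /ɹ/, /g/, /h/ cannot be parsed into a legal (C)V syllable (no codas are permitted; onsets are limited to one consonant).
Inserting the epenthetic vowel yields /t/ → /te/, /b/ → /be/, /ɹ/ → /ɹe/, /g/ → /ge/, /h/ → /he/.

tehɪbexuɹegɔgehe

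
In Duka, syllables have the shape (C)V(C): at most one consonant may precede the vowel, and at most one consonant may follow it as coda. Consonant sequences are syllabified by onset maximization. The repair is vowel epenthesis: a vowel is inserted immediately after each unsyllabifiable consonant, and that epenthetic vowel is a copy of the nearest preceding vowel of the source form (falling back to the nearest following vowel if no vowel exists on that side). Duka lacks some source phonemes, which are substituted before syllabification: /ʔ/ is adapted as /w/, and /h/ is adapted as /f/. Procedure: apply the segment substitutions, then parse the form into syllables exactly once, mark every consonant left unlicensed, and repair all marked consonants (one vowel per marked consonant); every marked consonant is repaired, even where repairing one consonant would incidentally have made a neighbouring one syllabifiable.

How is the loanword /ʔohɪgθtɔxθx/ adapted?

wofɪgθɪtɔxθɔxɔ

Substitution: /ʔ/ → /w/, /h/ → /f/, giving /wofɪgθtɔxθx/.
Under (C)V(C), the unsyllabifiable consonants are /θ/, /θ/, /x/ (at most one coda consonant is licensed; onsets are limited to one consonant).
Epenthesis after each stranded consonant: /θ/ → /θɪ/, /θ/ → /θɔ/, /x/ → /xɔ/.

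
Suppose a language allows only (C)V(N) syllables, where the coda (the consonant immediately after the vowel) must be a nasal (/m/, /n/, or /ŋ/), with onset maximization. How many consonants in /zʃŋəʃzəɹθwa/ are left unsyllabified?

5

The consonants /z/, /ʃ/, /ʃ/, /ɹ/, /θ/ cannot be parsed into a legal (C)V(N) syllable (only a nasal (/m/, /n/, or /ŋ/) is licensed in coda position; onsets are limited to one consonant).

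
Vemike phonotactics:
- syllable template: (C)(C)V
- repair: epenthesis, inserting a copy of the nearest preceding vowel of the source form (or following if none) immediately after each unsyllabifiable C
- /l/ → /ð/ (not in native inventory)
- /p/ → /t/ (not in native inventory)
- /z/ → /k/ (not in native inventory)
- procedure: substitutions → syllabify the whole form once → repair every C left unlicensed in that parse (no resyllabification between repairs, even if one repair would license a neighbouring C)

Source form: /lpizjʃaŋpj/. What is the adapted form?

ðtikijʃaŋataja

Substitution: /l/ → /ð/, /p/ → /t/, /z/ → /k/, giving /ðtikjʃaŋtj/.
The consonants /k/, /ŋ/, /t/, /j/ cannot be parsed into a legal (C)(C)V syllable (no codas are permitted; onsets may contain at most 2 consonants).
Each unlicensed consonant becomes the onset of a new syllable: /k/ → /ki/, /ŋ/ → /ŋa/, /t/ → /ta/, /j/ → /ja/.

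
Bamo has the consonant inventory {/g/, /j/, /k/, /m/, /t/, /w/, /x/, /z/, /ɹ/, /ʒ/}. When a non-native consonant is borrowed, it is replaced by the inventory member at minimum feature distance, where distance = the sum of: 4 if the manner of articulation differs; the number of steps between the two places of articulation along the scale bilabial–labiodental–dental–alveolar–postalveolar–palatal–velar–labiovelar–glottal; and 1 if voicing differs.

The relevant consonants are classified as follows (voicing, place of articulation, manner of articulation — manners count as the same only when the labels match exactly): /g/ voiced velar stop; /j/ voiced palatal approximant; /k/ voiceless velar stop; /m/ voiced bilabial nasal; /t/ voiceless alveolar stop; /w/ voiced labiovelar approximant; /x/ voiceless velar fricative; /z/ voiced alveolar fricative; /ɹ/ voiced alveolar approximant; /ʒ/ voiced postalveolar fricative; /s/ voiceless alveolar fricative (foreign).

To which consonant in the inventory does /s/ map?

/z/ is closest: same manner (fricative), place distance 0 (alveolar→alveolar), voicing differs (+1); total 1. Next closest is /ʒ/ at distance 2.

z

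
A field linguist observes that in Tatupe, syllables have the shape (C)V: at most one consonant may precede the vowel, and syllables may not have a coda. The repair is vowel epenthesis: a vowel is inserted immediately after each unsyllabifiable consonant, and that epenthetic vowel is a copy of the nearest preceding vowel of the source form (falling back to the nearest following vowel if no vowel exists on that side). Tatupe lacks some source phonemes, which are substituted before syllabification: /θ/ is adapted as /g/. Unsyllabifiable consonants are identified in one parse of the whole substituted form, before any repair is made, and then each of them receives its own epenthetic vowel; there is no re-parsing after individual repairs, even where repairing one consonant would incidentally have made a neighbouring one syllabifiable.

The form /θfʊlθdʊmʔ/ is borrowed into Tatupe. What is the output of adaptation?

Substitution: /θ/ → /g/, giving /gfʊlgdʊmʔ/.
Under (C)V, the unsyllabifiable consonants are /g/, /l/, /g/, /m/, /ʔ/ (no codas are permitted; onsets are limited to one consonant).
Inserting the epenthetic vowel yields /g/ → /gʊ/, /l/ → /lʊ/, /g/ → /gʊ/, /m/ → /mʊ/, /ʔ/ → /ʔʊ/.

gʊfʊlʊgʊdʊmʊʔʊ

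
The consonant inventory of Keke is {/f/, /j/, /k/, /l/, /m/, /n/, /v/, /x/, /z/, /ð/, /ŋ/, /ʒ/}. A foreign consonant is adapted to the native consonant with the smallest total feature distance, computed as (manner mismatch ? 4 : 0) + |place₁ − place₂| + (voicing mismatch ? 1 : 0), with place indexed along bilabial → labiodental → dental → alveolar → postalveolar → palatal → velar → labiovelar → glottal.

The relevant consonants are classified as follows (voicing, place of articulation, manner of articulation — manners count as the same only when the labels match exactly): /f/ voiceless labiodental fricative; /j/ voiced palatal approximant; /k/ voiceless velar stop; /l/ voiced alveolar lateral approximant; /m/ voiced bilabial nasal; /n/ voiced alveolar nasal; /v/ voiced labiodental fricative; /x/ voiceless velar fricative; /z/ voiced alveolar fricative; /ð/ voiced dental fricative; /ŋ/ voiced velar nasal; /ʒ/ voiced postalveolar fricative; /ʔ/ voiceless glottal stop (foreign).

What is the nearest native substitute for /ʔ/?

/k/ is closest: same manner (stop), place distance 2 (glottal→velar), same voicing; total 2. Next closest is /x/ at distance 6.

k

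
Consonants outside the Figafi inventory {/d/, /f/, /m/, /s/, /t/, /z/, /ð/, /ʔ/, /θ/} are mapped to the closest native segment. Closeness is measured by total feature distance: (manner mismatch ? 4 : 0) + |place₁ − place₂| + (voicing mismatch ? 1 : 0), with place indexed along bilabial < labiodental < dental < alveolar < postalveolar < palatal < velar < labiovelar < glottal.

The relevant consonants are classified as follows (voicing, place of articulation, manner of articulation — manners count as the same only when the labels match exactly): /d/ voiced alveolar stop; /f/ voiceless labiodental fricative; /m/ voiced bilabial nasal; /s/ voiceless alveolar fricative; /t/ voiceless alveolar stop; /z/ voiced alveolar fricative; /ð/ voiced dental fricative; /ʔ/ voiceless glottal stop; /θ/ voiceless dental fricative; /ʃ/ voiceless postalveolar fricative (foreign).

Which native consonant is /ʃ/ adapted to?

s

/s/ is closest: same manner (fricative), place distance 1 (postalveolar→alveolar), same voicing; total 1. Next closest is /z/ at distance 2.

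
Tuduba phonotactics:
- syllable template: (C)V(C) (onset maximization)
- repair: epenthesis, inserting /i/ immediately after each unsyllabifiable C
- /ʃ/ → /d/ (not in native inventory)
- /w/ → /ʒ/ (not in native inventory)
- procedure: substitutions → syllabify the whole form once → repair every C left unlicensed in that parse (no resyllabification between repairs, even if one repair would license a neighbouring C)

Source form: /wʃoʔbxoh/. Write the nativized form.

Substitution: /w/ → /ʒ/, /ʃ/ → /d/, giving /ʒdoʔbxoh/.
The consonants /ʒ/, /b/ cannot be parsed into a legal (C)V(C) syllable (at most one coda consonant is licensed; onsets are limited to one consonant).
Each unlicensed consonant becomes the onset of a new syllable: /ʒ/ → /ʒi/, /b/ → /bi/.

ʒidoʔbixoh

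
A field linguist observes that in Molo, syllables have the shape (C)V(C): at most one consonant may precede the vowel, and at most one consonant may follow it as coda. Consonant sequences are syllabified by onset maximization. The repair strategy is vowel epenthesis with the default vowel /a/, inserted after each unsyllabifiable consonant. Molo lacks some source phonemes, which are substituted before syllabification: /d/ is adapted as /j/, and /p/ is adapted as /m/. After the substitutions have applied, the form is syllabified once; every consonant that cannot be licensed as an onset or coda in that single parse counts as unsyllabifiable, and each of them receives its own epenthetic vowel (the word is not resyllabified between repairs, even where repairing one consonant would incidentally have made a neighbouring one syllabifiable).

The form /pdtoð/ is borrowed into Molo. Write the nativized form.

Substitution: /p/ → /m/, /d/ → /j/, giving /mjtoð/.
Under (C)V(C), the unsyllabifiable consonants are /m/, /j/ (at most one coda consonant is licensed; onsets are limited to one consonant).
Inserting the epenthetic vowel yields /m/ → /ma/, /j/ → /ja/.

majatoð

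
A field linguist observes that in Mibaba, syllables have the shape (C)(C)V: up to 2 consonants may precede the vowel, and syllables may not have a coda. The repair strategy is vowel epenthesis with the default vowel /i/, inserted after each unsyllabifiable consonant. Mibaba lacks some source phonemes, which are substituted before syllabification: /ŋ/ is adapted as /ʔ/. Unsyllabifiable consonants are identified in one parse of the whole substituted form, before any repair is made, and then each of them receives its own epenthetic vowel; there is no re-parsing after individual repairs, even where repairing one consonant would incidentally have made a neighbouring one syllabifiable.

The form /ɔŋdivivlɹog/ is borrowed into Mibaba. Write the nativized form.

ɔʔdivivilɹogi

Substitution: /ŋ/ → /ʔ/, giving /ɔʔdivivlɹog/.
The consonants /v/, /g/ cannot be parsed into a legal (C)(C)V syllable (no codas are permitted; onsets may contain at most 2 consonants).
Epenthesis after each stranded consonant: /v/ → /vi/, /g/ → /gi/.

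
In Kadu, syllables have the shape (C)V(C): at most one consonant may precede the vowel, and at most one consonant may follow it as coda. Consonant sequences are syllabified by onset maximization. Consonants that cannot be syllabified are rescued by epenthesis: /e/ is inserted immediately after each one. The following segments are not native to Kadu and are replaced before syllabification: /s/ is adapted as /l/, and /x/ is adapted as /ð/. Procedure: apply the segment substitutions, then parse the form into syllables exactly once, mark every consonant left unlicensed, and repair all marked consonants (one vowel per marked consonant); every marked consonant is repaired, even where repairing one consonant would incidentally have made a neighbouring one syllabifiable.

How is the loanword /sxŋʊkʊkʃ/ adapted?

Substitution: /s/ → /l/, /x/ → /ð/, giving /lðŋʊkʊkʃ/.
Under (C)V(C), the unsyllabifiable consonants are /l/, /ð/, /ʃ/ (at most one coda consonant is licensed; onsets are limited to one consonant).
Inserting the epenthetic vowel yields /l/ → /le/, /ð/ → /ðe/, /ʃ/ → /ʃe/.

leðeŋʊkʊkʃe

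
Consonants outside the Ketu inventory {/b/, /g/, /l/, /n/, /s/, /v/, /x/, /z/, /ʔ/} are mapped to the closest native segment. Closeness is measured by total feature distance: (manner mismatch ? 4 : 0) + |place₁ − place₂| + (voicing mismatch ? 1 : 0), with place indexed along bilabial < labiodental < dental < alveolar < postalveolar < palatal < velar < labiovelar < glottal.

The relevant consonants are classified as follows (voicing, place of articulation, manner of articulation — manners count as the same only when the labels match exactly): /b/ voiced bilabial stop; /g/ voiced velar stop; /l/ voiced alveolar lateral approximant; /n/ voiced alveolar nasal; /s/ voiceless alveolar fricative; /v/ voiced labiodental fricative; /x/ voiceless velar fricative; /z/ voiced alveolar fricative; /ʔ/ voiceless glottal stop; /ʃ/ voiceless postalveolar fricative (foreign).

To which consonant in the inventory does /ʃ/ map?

s

/s/ is closest: same manner (fricative), place distance 1 (postalveolar→alveolar), same voicing; total 1. Next closest is /x/ at distance 2.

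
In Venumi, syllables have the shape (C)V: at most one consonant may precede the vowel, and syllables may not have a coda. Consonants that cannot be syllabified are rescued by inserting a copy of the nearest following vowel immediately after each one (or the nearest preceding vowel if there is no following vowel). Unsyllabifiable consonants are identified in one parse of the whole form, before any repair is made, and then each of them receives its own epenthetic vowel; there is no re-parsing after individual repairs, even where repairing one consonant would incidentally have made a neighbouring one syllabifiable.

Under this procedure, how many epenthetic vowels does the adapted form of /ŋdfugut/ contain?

The unsyllabifiable consonants are /ŋ/, /d/, /t/; each receives one epenthetic vowel.

3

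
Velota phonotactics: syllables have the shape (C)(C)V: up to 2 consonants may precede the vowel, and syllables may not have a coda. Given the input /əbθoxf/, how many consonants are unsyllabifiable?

The consonants /x/, /f/ cannot be parsed into a legal (C)(C)V syllable (no codas are permitted; onsets may contain at most 2 consonants).

2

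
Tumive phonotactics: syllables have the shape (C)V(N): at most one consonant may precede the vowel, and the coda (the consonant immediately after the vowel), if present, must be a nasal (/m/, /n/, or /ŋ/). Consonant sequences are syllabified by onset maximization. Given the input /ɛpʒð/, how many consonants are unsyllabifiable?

Under (C)V(N), the unsyllabifiable consonants are /p/, /ʒ/, /ð/ (only a nasal (/m/, /n/, or /ŋ/) is licensed in coda position; onsets are limited to one consonant).

3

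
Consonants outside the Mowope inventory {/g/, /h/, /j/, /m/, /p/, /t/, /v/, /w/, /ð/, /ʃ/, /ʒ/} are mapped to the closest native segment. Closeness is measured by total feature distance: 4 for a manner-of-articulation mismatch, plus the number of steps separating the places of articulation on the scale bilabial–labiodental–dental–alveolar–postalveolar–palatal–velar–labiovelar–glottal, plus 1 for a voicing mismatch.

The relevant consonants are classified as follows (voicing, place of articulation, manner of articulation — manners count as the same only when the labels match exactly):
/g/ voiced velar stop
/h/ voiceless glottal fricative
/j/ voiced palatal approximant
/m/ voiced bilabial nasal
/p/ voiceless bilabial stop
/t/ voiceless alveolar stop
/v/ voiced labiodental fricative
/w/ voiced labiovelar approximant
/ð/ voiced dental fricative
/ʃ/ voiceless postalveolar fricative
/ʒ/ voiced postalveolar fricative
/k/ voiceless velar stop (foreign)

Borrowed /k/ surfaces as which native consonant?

/g/ is closest: same manner (stop), place distance 0 (velar→velar), voicing differs (+1); total 1. Next closest is /t/ at distance 3.

g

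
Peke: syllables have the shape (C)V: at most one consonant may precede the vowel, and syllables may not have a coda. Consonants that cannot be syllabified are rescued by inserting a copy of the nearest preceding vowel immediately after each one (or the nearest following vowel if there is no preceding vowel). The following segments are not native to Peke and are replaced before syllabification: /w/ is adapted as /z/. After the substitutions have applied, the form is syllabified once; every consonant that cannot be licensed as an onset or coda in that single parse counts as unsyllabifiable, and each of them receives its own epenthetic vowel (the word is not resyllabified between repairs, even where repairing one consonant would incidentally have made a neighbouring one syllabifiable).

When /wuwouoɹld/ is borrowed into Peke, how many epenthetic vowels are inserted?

3

After substitution the input is /zuzouoɹld/.
The unsyllabifiable consonants are /ɹ/, /l/, /d/; each receives one epenthetic vowel.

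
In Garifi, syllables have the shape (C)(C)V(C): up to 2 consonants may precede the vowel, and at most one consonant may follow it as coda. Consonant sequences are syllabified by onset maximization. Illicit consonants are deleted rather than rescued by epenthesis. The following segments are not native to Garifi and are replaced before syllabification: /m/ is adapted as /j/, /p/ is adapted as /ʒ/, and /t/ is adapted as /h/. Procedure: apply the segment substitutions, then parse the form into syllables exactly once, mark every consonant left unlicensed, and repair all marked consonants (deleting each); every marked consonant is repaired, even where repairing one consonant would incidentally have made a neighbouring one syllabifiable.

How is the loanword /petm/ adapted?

Substitution: /p/ → /ʒ/, /t/ → /h/, /m/ → /j/, giving /ʒehj/.
Syllabifying with onset maximization leaves /j/ stranded (at most one coda consonant is licensed; onsets may contain at most 2 consonants).
Each unlicensed consonant is deleted: /j/.

ʒeh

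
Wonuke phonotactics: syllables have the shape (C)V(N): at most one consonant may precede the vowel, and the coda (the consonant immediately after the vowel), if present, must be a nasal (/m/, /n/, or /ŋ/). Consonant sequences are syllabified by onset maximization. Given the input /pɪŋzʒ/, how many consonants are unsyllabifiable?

The consonants /z/, /ʒ/ cannot be parsed into a legal (C)V(N) syllable (only a nasal (/m/, /n/, or /ŋ/) is licensed in coda position; onsets are limited to one consonant).

2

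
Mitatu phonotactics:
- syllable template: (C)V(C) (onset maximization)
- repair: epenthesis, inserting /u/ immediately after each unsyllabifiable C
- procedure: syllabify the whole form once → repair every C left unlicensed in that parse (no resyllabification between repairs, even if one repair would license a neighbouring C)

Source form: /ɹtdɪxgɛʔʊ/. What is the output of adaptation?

Syllabifying with onset maximization leaves /ɹ/, /t/ stranded (at most one coda consonant is licensed; onsets are limited to one consonant).
Inserting the epenthetic vowel yields /ɹ/ → /ɹu/, /t/ → /tu/.

ɹutudɪxgɛʔʊ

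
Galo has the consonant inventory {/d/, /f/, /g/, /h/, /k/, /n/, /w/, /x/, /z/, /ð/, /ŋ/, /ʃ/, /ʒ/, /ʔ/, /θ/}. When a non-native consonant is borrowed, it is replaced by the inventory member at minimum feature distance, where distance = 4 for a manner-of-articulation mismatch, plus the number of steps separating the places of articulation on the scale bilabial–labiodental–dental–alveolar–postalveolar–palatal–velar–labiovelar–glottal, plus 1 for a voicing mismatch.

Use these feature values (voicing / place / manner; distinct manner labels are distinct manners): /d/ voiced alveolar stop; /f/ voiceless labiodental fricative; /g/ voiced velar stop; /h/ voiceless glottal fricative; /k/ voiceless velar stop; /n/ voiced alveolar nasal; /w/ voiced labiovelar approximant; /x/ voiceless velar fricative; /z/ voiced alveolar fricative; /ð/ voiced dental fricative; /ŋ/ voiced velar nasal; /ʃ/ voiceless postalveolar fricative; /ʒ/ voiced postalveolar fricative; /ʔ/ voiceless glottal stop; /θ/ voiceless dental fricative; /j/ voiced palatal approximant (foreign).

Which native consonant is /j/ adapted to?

w

/w/ is closest: same manner (approximant), place distance 2 (palatal→labiovelar), same voicing; total 2. Next closest is /g/ at distance 5.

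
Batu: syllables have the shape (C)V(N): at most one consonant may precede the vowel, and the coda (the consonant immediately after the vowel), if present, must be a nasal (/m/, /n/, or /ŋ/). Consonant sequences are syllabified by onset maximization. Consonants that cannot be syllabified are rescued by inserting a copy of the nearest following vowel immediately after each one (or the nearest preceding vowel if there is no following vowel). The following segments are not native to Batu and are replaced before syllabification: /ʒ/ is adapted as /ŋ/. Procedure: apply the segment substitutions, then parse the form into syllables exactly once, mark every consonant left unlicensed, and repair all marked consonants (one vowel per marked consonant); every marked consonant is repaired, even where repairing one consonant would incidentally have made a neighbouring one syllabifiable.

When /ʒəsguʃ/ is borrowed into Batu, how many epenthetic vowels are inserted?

After substitution the input is /ŋəsguʃ/.
The unsyllabifiable consonants are /s/, /ʃ/; each receives one epenthetic vowel.

2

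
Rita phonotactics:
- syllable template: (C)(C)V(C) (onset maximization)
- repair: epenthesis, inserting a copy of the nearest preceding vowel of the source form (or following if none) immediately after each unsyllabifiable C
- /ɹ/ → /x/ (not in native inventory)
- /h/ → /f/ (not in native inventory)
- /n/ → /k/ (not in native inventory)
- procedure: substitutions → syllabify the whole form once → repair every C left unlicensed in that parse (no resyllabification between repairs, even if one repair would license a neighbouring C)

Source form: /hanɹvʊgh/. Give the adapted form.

fakxvʊgfʊ

Substitution: /h/ → /f/, /n/ → /k/, /ɹ/ → /x/, giving /fakxvʊgf/.
The consonants /f/ cannot be parsed into a legal (C)(C)V(C) syllable (at most one coda consonant is licensed; onsets may contain at most 2 consonants).
Each unlicensed consonant becomes the onset of a new syllable: /f/ → /fʊ/.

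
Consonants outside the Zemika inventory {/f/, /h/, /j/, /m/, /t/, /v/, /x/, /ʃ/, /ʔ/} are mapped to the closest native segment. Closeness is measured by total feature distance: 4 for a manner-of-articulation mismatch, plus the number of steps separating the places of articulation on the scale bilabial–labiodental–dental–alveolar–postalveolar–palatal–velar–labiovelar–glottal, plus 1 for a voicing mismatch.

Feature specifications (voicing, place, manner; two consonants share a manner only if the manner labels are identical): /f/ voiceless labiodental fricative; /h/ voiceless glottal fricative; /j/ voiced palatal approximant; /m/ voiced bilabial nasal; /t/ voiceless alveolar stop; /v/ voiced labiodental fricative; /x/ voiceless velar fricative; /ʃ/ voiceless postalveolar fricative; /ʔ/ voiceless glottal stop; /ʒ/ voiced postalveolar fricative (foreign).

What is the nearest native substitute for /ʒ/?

/ʃ/ is closest: same manner (fricative), place distance 0 (postalveolar→postalveolar), voicing differs (+1); total 1. Next closest is /v/ at distance 3.

ʃ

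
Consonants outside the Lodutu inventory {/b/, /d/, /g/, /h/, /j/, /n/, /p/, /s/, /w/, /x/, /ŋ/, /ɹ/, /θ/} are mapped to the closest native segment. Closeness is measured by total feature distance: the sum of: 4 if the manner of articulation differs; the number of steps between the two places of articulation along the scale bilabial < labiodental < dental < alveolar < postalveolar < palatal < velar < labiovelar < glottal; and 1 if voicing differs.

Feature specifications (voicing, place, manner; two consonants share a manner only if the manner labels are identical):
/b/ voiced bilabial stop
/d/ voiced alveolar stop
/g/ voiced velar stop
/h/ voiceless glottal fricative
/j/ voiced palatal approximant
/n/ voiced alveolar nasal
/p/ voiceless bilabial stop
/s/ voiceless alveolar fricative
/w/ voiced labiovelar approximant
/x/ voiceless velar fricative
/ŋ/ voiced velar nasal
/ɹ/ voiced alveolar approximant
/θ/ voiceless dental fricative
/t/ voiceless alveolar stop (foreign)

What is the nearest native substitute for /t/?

d

/d/ is closest: same manner (stop), place distance 0 (alveolar→alveolar), voicing differs (+1); total 1. Next closest is /p/ at distance 3.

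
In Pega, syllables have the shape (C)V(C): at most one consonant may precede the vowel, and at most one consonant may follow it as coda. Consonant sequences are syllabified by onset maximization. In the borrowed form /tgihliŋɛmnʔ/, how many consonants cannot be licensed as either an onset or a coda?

3

Under (C)V(C), the unsyllabifiable consonants are /t/, /n/, /ʔ/ (at most one coda consonant is licensed; onsets are limited to one consonant).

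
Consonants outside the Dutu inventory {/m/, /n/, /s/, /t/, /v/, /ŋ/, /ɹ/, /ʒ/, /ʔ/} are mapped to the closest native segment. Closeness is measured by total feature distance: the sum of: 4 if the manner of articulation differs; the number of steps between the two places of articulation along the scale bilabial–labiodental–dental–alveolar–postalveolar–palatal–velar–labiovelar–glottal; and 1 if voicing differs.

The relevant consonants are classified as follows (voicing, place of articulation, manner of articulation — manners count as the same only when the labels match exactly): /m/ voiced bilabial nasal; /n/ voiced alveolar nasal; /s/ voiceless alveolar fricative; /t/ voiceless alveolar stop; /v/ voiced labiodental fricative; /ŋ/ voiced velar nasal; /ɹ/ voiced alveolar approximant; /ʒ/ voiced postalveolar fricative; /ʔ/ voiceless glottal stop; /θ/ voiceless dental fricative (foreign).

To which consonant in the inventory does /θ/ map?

/s/ is closest: same manner (fricative), place distance 1 (dental→alveolar), same voicing; total 1. Next closest is /v/ at distance 2.

s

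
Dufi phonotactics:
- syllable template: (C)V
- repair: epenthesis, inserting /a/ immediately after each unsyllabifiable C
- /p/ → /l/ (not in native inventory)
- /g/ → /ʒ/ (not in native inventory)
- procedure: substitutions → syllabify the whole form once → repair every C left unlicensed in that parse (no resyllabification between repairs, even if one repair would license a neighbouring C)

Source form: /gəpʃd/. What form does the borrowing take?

Substitution: /g/ → /ʒ/, /p/ → /l/, giving /ʒəlʃd/.
Under (C)V, the unsyllabifiable consonants are /l/, /ʃ/, /d/ (no codas are permitted; onsets are limited to one consonant).
Each unlicensed consonant becomes the onset of a new syllable: /l/ → /la/, /ʃ/ → /ʃa/, /d/ → /da/.

ʒəlaʃada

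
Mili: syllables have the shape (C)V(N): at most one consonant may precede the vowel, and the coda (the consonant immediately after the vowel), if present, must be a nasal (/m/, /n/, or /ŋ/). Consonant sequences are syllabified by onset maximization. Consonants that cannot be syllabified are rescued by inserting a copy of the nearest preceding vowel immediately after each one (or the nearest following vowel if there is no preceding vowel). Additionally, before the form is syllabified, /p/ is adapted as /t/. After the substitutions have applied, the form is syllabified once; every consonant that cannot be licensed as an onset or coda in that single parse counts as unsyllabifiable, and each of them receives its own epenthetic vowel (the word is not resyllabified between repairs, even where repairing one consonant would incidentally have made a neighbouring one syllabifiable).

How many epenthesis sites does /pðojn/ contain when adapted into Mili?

After substitution the input is /tðojn/.
The unsyllabifiable consonants are /t/, /j/, /n/; each receives one epenthetic vowel.

3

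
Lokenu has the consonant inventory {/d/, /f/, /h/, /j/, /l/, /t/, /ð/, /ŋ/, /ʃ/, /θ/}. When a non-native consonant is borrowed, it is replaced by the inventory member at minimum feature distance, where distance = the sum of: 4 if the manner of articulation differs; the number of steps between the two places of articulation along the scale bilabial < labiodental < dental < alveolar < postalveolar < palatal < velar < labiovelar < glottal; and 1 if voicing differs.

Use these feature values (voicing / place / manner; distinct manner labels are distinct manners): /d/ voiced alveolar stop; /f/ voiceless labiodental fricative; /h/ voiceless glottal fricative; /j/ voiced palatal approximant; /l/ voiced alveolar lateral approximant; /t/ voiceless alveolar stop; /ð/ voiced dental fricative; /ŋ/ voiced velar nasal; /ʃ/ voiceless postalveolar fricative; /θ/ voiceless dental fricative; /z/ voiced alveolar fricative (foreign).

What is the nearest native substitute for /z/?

ð

/ð/ is closest: same manner (fricative), place distance 1 (alveolar→dental), same voicing; total 1. Next closest is /ʃ/ at distance 2.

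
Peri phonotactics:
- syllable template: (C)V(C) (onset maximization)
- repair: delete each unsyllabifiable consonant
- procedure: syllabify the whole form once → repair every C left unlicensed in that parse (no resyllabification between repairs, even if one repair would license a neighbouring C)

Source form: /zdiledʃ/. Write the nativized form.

diled

The consonants /z/, /ʃ/ cannot be parsed into a legal (C)V(C) syllable (at most one coda consonant is licensed; onsets are limited to one consonant).
Deletion applies to /z/, /ʃ/.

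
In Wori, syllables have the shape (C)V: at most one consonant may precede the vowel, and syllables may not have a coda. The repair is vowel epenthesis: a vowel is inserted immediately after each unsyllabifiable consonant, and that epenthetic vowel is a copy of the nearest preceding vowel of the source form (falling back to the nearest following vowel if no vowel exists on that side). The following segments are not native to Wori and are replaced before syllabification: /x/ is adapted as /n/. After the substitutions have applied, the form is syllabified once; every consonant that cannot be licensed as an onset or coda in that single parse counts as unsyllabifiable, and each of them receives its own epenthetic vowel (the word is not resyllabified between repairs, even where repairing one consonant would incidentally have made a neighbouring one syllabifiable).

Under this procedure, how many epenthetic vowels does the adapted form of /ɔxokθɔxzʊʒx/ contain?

After substitution the input is /ɔnokθɔnzʊʒn/.
The unsyllabifiable consonants are /k/, /n/, /ʒ/, /n/; each receives one epenthetic vowel.

4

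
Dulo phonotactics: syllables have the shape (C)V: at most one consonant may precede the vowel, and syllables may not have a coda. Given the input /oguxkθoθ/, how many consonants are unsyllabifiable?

3

The consonants /x/, /k/, /θ/ cannot be parsed into a legal (C)V syllable (no codas are permitted; onsets are limited to one consonant).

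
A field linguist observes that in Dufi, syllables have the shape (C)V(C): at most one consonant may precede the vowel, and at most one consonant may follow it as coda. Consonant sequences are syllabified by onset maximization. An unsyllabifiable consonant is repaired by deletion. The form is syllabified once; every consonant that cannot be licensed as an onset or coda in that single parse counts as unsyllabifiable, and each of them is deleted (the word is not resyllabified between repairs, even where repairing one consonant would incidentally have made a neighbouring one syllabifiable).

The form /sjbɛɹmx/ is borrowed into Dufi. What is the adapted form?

bɛɹ

The consonants /s/, /j/, /m/, /x/ cannot be parsed into a legal (C)V(C) syllable (at most one coda consonant is licensed; onsets are limited to one consonant).
Deleting the stranded consonants removes /s/, /j/, /m/, /x/.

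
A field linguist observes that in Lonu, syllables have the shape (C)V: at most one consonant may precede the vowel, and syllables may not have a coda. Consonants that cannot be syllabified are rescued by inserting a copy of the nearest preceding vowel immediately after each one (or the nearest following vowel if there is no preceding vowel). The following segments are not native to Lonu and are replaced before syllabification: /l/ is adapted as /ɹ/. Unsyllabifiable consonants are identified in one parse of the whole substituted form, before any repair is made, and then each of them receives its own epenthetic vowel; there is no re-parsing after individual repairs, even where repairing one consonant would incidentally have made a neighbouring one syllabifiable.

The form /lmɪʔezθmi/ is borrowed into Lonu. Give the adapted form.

Substitution: /l/ → /ɹ/, giving /ɹmɪʔezθmi/.
Syllabifying with onset maximization leaves /ɹ/, /z/, /θ/ stranded (no codas are permitted; onsets are limited to one consonant).
Each unlicensed consonant becomes the onset of a new syllable: /ɹ/ → /ɹɪ/, /z/ → /ze/, /θ/ → /θe/.

ɹɪmɪʔezeθemi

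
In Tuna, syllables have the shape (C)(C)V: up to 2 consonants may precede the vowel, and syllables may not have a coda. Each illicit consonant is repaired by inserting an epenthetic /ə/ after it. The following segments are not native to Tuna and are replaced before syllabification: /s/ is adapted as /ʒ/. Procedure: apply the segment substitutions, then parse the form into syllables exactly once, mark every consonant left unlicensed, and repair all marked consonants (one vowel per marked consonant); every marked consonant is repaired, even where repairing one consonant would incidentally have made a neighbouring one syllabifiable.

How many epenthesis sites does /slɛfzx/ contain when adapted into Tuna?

After substitution the input is /ʒlɛfzx/.
The unsyllabifiable consonants are /f/, /z/, /x/; each receives one epenthetic vowel.

3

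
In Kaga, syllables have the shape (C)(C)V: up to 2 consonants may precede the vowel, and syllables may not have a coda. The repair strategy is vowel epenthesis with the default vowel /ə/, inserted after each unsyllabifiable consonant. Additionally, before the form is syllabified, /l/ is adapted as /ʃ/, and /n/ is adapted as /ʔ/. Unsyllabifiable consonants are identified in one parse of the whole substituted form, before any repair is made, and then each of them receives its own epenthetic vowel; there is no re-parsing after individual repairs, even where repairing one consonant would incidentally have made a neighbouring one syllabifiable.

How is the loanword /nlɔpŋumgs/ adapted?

ʔʃɔpŋuməgəsə

Substitution: /n/ → /ʔ/, /l/ → /ʃ/, giving /ʔʃɔpŋumgs/.
The consonants /m/, /g/, /s/ cannot be parsed into a legal (C)(C)V syllable (no codas are permitted; onsets may contain at most 2 consonants).
Inserting the epenthetic vowel yields /m/ → /mə/, /g/ → /gə/, /s/ → /sə/.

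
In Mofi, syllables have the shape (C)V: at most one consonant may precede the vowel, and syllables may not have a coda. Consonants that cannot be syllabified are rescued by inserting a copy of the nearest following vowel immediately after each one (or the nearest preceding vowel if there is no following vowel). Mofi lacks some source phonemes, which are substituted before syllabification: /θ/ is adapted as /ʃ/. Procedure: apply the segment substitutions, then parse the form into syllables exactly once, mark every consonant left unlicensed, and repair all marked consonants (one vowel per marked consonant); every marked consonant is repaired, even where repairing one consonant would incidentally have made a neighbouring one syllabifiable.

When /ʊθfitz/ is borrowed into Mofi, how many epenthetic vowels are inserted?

3

After substitution the input is /ʊʃfitz/.
The unsyllabifiable consonants are /ʃ/, /t/, /z/; each receives one epenthetic vowel.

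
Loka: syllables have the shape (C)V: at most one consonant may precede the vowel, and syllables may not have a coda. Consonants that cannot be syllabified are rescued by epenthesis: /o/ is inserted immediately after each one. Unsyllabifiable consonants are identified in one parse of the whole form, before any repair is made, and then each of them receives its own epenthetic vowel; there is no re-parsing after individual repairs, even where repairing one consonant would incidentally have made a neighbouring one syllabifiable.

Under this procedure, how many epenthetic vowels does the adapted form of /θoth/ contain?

The unsyllabifiable consonants are /t/, /h/; each receives one epenthetic vowel.

2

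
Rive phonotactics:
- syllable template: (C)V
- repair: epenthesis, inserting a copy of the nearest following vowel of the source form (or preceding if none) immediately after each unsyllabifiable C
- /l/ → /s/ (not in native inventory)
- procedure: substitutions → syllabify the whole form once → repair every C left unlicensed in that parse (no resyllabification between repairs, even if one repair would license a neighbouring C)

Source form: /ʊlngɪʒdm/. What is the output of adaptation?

Substitution: /l/ → /s/, giving /ʊsngɪʒdm/.
Syllabifying with onset maximization leaves /s/, /n/, /ʒ/, /d/, /m/ stranded (no codas are permitted; onsets are limited to one consonant).
Each unlicensed consonant becomes the onset of a new syllable: /s/ → /sɪ/, /n/ → /nɪ/, /ʒ/ → /ʒɪ/, /d/ → /dɪ/, /m/ → /mɪ/.

ʊsɪnɪgɪʒɪdɪmɪ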